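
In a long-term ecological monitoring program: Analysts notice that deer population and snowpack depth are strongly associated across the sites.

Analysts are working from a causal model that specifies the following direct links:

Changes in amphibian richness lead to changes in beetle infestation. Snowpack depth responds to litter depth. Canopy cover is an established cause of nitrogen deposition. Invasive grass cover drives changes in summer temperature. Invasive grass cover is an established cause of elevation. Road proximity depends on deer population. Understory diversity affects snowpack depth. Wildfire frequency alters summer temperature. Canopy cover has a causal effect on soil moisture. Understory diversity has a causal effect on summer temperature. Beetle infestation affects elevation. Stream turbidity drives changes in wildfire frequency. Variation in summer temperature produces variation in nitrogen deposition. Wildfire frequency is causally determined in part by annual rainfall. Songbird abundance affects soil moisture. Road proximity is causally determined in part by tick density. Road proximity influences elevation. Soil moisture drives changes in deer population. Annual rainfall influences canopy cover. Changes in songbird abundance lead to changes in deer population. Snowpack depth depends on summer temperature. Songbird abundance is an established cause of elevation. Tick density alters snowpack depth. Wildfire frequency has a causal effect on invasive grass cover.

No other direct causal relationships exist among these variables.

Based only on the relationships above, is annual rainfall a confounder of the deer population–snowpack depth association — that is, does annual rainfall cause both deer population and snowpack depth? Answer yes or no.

Annual rainfall has a causal path to deer population (annual rainfall → canopy cover → soil moisture → deer population) and to snowpack depth (annual rainfall → wildfire frequency → summer temperature → snowpack depth), so it is a common cause of both — a confounder.

yes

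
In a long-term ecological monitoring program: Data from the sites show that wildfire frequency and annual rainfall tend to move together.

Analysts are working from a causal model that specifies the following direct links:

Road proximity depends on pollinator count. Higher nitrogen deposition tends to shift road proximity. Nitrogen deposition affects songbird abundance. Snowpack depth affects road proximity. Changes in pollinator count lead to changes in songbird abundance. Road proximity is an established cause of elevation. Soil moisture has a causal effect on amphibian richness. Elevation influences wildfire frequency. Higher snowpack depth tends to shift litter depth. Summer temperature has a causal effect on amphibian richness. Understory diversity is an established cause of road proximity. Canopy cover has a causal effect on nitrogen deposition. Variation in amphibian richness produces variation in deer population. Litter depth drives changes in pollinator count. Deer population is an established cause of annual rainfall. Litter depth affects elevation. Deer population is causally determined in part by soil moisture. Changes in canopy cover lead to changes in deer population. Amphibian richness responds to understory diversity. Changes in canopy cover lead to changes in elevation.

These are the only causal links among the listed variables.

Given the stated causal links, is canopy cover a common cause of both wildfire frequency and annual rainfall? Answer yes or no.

Canopy cover has a causal path to wildfire frequency (canopy cover → elevation → wildfire frequency) and to annual rainfall (canopy cover → deer population → annual rainfall), so it is a common cause of both — a confounder.

yes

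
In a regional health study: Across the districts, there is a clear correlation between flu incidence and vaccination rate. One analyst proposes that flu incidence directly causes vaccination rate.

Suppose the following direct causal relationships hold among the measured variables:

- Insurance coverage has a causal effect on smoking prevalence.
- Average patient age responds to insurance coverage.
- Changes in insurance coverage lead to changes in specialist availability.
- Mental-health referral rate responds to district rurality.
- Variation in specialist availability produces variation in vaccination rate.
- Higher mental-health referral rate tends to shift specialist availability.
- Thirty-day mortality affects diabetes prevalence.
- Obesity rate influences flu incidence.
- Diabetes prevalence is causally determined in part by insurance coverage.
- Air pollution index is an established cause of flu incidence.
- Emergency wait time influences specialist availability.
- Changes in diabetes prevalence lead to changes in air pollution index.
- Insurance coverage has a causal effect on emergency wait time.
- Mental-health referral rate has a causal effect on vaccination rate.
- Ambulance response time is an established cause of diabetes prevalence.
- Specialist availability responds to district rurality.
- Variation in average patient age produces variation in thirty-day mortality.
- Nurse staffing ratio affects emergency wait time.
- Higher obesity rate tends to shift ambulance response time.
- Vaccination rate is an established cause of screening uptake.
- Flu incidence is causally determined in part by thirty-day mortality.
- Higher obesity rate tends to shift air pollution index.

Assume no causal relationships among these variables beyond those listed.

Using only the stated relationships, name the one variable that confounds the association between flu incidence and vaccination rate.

insurance coverage

Insurance coverage has a causal path to flu incidence (insurance coverage → average patient age → thirty-day mortality → flu incidence) and a separate causal path to vaccination rate (insurance coverage → specialist availability → vaccination rate), so it is a common cause of both.
No stated relationship gives flu incidence a causal route to vaccination rate, so the correlation is explained by the shared upstream cause rather than a direct effect.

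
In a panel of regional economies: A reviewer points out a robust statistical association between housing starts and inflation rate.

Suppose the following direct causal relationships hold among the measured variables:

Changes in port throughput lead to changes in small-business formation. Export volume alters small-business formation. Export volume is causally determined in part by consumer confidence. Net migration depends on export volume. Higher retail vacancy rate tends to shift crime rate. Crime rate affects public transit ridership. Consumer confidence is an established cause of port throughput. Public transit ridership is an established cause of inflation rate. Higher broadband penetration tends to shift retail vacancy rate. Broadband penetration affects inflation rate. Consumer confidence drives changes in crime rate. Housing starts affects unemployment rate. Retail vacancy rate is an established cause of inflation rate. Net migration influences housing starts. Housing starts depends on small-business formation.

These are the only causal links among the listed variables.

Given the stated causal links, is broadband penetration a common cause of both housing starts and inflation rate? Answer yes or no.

no

Broadband penetration has no stated causal path to housing starts. A confounder must cause both variables, so broadband penetration does not qualify.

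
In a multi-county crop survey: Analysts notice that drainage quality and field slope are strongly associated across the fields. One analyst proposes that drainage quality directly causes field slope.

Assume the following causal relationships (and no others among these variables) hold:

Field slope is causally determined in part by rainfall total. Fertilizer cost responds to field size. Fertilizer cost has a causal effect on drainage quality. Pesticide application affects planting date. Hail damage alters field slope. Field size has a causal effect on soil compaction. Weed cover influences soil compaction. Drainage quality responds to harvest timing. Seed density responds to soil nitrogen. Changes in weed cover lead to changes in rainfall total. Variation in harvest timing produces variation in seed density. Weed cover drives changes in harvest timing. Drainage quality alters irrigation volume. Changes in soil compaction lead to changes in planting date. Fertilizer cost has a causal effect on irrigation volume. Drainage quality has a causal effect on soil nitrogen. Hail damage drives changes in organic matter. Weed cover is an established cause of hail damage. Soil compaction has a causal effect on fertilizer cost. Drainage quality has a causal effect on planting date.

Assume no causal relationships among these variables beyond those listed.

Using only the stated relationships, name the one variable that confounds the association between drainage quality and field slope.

weed cover

Weed cover has a causal path to drainage quality (weed cover → harvest timing → drainage quality) and a separate causal path to field slope (weed cover → hail damage → field slope), so it is a common cause of both.
No stated relationship gives drainage quality a causal route to field slope, so the correlation is explained by the shared upstream cause rather than a direct effect.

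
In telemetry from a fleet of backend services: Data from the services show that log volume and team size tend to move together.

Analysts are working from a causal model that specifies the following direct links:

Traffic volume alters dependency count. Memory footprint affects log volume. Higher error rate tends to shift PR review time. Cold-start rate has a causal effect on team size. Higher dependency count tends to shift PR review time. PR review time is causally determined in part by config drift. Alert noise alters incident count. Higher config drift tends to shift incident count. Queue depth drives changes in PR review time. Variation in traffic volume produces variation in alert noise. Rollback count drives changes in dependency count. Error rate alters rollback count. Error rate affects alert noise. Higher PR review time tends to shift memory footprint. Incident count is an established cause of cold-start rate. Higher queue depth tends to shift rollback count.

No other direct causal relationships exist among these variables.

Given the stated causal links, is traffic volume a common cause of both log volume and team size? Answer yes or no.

yes

Traffic volume has a causal path to log volume (traffic volume → dependency count → PR review time → memory footprint → log volume) and to team size (traffic volume → alert noise → incident count → cold-start rate → team size), so it is a common cause of both — a confounder.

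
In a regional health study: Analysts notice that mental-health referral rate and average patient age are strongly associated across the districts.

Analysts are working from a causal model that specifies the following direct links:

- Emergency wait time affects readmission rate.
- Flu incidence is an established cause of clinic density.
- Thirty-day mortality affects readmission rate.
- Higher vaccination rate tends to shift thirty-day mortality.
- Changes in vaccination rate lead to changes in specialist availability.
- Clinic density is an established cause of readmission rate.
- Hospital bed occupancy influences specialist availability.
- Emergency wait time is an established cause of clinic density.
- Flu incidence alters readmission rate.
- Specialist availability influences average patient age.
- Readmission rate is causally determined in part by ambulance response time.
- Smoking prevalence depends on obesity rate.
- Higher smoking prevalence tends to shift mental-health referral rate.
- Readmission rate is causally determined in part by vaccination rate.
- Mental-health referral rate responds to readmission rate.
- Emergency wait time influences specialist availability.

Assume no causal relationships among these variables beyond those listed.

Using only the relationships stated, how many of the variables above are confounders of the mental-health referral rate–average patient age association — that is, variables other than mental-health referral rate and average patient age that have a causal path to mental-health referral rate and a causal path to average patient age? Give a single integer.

The common causes are: emergency wait time (to mental-health referral rate via emergency wait time → readmission rate → mental-health referral rate; to average patient age via emergency wait time → specialist availability → average patient age); vaccination rate (to mental-health referral rate via vaccination rate → readmission rate → mental-health referral rate; to average patient age via vaccination rate → specialist availability → average patient age).
Every other variable lacks a causal path to at least one of mental-health referral rate and average patient age.

2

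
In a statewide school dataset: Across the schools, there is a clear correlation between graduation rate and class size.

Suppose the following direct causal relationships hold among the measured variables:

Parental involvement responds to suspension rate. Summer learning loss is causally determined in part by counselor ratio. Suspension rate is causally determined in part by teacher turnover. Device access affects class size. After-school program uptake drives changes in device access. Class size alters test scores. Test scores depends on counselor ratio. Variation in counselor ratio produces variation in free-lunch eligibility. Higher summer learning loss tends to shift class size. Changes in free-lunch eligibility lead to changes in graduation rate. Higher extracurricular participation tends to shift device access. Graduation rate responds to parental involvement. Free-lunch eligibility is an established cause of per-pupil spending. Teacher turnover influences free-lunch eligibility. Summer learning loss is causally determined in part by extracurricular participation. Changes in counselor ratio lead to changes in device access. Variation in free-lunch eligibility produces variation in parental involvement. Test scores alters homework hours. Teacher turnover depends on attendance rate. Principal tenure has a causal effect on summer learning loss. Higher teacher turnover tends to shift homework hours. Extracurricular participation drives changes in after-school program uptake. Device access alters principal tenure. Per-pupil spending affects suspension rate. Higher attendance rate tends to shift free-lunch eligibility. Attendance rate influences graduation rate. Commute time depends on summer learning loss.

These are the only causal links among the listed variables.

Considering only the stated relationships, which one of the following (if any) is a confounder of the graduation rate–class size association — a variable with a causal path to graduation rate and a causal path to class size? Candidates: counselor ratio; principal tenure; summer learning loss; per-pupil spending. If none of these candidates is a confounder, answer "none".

counselor ratio

Counselor ratio causes graduation rate (counselor ratio → free-lunch eligibility → graduation rate) and also causes class size (counselor ratio → summer learning loss → class size); it is a common cause of both.
Each of the other candidates lacks a causal path to at least one of graduation rate and class size, so they do not confound the relationship.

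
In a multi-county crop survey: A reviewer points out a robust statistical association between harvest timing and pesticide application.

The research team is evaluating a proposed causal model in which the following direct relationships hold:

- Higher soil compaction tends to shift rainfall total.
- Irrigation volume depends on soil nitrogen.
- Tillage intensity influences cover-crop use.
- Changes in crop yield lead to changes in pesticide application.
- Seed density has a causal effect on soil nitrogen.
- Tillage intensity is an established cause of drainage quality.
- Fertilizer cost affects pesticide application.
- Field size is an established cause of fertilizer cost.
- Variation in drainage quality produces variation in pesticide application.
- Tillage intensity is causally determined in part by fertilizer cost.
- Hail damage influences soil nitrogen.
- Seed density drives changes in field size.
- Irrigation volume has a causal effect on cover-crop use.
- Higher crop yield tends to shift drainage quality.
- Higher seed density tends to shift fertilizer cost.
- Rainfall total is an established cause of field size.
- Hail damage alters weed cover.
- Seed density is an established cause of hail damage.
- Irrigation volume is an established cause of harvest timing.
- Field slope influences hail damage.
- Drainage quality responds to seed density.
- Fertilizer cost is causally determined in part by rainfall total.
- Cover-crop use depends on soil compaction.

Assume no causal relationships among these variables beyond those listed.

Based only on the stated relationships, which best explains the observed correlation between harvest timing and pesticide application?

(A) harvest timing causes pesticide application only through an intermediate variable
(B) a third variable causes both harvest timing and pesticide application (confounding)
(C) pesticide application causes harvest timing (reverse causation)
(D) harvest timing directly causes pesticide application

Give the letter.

B

Seed density causes harvest timing (seed density → soil nitrogen → irrigation volume → harvest timing) and pesticide application (seed density → drainage quality → pesticide application) — a common cause creating the correlation.
There is no stated path from harvest timing to pesticide application or from pesticide application to harvest timing, so neither direct nor reverse causation applies.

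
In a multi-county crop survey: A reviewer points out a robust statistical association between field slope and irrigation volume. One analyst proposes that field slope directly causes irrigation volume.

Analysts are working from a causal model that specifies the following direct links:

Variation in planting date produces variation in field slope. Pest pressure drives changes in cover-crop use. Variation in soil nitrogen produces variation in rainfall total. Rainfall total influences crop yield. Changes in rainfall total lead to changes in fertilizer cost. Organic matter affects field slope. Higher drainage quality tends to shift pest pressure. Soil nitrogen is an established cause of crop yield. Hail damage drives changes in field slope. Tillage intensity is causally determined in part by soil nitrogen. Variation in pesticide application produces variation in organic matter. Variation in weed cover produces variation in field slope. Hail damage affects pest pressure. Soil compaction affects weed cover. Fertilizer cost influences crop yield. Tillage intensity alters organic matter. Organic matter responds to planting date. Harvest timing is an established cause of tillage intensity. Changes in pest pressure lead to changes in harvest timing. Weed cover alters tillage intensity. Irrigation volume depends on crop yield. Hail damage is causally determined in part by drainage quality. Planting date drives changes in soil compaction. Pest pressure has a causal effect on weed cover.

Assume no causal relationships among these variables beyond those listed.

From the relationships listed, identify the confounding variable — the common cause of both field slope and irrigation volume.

Soil nitrogen has a causal path to field slope (soil nitrogen → tillage intensity → organic matter → field slope) and a separate causal path to irrigation volume (soil nitrogen → crop yield → irrigation volume), so it is a common cause of both.
No stated relationship gives field slope a causal route to irrigation volume, so the correlation is explained by the shared upstream cause rather than a direct effect.

soil nitrogen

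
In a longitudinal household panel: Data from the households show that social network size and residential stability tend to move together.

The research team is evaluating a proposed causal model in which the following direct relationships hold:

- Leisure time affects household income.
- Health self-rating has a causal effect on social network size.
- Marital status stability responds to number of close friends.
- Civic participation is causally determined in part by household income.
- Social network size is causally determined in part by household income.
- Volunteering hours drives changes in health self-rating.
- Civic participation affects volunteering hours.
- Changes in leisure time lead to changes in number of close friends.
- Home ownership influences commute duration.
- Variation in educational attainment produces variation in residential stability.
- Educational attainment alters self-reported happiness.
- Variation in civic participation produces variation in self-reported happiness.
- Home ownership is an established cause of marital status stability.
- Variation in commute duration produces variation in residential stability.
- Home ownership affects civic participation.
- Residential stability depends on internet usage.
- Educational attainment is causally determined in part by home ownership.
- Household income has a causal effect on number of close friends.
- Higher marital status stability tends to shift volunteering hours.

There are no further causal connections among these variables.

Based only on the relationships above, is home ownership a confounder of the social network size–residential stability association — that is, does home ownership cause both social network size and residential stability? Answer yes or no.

yes

Home ownership has a causal path to social network size (home ownership → civic participation → volunteering hours → health self-rating → social network size) and to residential stability (home ownership → commute duration → residential stability), so it is a common cause of both — a confounder.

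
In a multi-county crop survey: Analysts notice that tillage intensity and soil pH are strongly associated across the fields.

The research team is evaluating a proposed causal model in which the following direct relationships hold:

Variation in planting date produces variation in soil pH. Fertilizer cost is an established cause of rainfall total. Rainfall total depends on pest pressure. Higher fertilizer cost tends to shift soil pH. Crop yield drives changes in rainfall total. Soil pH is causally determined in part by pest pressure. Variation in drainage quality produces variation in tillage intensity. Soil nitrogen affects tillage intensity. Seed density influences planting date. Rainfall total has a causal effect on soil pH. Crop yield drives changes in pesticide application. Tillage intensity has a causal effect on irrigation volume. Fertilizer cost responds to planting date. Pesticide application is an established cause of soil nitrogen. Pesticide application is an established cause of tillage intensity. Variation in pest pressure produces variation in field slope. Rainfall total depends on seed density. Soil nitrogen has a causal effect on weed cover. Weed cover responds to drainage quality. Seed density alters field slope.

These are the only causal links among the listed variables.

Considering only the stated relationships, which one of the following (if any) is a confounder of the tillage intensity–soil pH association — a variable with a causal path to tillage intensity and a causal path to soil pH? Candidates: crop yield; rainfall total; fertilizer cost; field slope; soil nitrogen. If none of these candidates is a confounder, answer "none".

crop yield

Crop yield causes tillage intensity (crop yield → pesticide application → tillage intensity) and also causes soil pH (crop yield → rainfall total → soil pH); it is a common cause of both.
Each of the other candidates lacks a causal path to at least one of tillage intensity and soil pH, so they do not confound the relationship.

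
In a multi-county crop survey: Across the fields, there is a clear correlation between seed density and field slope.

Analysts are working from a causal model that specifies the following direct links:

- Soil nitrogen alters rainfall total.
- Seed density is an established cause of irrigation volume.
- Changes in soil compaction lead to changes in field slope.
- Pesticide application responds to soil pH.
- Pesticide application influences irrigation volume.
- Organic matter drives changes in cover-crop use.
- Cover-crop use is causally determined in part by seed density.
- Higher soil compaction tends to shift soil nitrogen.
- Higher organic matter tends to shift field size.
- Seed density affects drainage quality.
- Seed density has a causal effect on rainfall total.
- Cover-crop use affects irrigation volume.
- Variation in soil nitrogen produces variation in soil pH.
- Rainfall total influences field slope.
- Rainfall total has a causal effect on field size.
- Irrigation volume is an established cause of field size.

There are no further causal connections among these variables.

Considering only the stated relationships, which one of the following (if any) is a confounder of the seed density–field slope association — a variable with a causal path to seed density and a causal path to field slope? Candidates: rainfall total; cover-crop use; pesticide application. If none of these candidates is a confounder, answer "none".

None of the listed candidates has causal paths to both seed density and field slope in the stated relationships, so none is a common cause.

none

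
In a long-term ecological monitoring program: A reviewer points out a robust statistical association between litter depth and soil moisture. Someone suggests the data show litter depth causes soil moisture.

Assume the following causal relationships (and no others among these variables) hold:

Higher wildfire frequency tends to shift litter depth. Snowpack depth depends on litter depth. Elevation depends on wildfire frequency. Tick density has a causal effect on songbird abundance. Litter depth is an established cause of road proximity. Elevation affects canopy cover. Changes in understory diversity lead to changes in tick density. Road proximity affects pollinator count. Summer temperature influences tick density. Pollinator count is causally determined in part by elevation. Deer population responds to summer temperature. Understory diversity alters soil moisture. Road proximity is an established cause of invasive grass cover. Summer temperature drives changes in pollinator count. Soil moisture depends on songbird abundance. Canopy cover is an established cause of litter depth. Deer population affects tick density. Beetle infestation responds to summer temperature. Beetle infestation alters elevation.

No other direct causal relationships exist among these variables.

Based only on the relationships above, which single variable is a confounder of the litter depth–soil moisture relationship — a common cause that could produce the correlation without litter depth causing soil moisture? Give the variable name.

summer temperature

Summer temperature has a causal path to litter depth (summer temperature → beetle infestation → elevation → canopy cover → litter depth) and a separate causal path to soil moisture (summer temperature → tick density → songbird abundance → soil moisture), so it is a common cause of both.
No stated relationship gives litter depth a causal route to soil moisture, so the correlation is explained by the shared upstream cause rather than a direct effect.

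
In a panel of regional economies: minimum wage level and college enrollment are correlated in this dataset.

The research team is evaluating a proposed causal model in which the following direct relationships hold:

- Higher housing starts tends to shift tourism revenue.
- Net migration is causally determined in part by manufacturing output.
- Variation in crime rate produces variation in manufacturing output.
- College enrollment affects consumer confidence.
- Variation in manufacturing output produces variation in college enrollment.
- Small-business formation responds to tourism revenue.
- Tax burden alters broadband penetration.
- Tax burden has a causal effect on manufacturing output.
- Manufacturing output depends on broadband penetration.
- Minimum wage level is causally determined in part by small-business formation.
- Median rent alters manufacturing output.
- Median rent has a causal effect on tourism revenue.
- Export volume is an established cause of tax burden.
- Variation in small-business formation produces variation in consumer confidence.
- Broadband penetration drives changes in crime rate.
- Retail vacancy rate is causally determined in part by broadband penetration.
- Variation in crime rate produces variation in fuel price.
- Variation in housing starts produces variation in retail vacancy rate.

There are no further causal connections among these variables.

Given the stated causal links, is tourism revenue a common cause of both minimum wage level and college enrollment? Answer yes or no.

no

Tourism revenue has no stated causal path to college enrollment. A confounder must cause both variables, so tourism revenue does not qualify.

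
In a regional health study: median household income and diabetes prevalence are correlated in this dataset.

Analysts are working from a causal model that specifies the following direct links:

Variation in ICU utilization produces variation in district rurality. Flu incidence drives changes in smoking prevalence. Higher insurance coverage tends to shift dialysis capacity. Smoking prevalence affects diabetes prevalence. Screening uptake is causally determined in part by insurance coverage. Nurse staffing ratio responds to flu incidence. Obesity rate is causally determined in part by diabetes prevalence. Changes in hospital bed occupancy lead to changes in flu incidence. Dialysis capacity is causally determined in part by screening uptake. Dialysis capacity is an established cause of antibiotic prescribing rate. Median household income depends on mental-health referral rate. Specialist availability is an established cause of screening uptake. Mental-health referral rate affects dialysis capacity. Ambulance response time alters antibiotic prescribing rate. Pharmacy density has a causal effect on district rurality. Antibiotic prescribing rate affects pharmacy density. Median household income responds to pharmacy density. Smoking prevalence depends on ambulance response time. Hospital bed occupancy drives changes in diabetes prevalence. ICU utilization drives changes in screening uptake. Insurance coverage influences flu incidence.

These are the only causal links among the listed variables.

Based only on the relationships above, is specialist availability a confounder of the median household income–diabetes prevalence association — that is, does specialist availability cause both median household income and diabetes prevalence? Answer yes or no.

no

Specialist availability has no stated causal path to diabetes prevalence. A confounder must cause both variables, so specialist availability does not qualify.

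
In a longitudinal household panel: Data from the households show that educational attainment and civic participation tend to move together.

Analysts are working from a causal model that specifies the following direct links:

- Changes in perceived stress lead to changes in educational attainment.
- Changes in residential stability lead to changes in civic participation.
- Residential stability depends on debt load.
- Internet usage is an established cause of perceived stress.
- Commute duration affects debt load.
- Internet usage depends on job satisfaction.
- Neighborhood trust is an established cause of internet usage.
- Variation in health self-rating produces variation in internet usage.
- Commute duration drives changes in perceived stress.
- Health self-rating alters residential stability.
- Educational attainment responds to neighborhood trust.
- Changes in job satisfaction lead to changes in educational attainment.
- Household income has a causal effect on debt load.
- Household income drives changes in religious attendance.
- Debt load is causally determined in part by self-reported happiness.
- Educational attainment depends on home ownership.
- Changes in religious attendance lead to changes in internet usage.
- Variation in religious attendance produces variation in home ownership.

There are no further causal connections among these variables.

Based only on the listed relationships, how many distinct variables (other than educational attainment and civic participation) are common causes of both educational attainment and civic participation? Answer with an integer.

The common causes are: commute duration (to educational attainment via commute duration → perceived stress → educational attainment; to civic participation via commute duration → debt load → residential stability → civic participation); health self-rating (to educational attainment via health self-rating → internet usage → perceived stress → educational attainment; to civic participation via health self-rating → residential stability → civic participation); household income (to educational attainment via household income → religious attendance → home ownership → educational attainment; to civic participation via household income → debt load → residential stability → civic participation).
Every other variable lacks a causal path to at least one of educational attainment and civic participation.

3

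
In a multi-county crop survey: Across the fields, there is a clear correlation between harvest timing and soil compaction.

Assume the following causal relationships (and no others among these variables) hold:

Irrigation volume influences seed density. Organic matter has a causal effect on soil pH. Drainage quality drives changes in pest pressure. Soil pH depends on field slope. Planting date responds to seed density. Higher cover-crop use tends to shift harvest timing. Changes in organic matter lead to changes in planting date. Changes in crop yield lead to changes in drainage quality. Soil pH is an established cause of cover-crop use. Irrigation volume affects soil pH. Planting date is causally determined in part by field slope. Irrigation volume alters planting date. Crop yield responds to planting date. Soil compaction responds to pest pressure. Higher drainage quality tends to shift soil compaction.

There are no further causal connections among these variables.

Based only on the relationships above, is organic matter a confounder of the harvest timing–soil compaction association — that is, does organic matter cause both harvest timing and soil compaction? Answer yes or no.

yes

Organic matter has a causal path to harvest timing (organic matter → soil pH → cover-crop use → harvest timing) and to soil compaction (organic matter → planting date → crop yield → drainage quality → soil compaction), so it is a common cause of both — a confounder.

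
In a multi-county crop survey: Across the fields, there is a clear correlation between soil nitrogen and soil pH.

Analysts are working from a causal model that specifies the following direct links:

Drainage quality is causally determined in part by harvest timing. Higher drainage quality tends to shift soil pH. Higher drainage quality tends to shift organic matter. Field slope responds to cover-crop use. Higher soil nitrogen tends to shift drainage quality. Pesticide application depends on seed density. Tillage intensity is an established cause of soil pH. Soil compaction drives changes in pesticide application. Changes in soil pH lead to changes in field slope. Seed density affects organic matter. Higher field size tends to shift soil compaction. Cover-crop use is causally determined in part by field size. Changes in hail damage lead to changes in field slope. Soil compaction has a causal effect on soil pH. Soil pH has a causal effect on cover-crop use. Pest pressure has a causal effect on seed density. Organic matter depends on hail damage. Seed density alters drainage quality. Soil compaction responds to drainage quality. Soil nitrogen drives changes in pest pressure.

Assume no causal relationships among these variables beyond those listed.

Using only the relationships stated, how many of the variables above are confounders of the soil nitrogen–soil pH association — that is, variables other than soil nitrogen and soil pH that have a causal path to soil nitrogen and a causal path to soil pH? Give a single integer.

0

No listed variable has a causal path to both soil nitrogen and soil pH, so there are no common causes.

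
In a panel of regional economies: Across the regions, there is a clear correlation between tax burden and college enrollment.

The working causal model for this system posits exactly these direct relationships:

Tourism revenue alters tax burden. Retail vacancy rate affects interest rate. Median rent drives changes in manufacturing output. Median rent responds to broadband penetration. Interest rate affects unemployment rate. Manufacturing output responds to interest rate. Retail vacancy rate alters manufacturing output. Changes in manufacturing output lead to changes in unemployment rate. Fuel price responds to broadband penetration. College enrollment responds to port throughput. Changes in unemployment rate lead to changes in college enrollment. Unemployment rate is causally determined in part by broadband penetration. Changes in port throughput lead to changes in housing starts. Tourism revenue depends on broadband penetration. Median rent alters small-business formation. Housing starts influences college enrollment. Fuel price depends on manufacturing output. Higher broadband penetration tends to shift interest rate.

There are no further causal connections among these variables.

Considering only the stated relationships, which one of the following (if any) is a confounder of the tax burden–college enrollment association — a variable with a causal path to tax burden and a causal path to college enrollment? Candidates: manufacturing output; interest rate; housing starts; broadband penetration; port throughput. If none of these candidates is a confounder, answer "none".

Broadband penetration causes tax burden (broadband penetration → tourism revenue → tax burden) and also causes college enrollment (broadband penetration → unemployment rate → college enrollment); it is a common cause of both.
Each of the other candidates lacks a causal path to at least one of tax burden and college enrollment, so they do not confound the relationship.

broadband penetration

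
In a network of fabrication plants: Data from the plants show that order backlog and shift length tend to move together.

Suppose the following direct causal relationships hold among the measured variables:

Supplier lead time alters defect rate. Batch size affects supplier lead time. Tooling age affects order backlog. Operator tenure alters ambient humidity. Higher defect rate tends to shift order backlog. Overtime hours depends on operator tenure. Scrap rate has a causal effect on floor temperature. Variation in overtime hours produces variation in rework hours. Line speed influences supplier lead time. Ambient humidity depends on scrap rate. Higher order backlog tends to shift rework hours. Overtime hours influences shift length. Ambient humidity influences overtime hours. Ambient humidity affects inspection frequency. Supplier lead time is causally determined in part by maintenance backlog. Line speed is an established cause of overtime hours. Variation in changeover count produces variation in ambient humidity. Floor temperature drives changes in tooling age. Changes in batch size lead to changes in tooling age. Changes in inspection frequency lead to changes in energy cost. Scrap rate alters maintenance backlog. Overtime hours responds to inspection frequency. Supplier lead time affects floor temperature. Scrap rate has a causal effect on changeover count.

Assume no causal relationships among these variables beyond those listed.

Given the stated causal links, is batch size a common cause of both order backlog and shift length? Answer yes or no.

no

Batch size has no stated causal path to shift length. A confounder must cause both variables, so batch size does not qualify.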